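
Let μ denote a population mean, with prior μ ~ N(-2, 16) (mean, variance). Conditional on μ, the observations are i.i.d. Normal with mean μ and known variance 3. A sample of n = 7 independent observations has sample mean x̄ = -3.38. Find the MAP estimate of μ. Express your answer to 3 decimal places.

μ̂_MAP = -3.344

n = 7, x̄ = -3.38.
For a Normal prior and Normal likelihood with known variance, the posterior is Normal; its mode equals its mean, the precision-weighted average.
Prior precision 1/σ₀² = 1/16 = 0.0625; data precision n/σ² = 7/3.
μ̂ = (0.0625·(-2) + (7/3)·(-3.38)) / (0.0625 + 7/3) = (-4807/600)/(115/48) = -3.344.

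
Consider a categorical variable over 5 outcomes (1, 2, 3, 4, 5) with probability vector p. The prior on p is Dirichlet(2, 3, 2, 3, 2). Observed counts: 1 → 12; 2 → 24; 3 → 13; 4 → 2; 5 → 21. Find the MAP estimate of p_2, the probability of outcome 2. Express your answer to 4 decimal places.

MAP estimate: 0.3291

The posterior is Dirichlet(αᵢ + nᵢ) = Dirichlet(14, 27, 15, 5, 23).
For a Dirichlet(a₁,…,a_K) with all aᵢ > 1, the mode has j-th component (aⱼ − 1)/(Σaᵢ − K).
Here Σaᵢ = 84 and K = 5, so p_2 = (27 − 1)/(84 − 5) = 26/79 ≈ 0.3291.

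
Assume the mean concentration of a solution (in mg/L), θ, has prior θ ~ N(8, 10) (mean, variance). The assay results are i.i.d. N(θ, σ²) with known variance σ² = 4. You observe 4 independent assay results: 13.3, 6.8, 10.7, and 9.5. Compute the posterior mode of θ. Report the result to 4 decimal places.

n = 4; x̄ = (13.3 + 6.8 + 10.7 + 9.5)/4 = 40.3/4 = 10.075.
For a Normal prior and Normal likelihood with known variance, the posterior is Normal; its mode equals its mean, the precision-weighted average.
Prior precision 1/σ₀² = 1/10 = 0.1; data precision n/σ² = 4/4 = 1.
θ̂ = (0.1·8 + 1·10.075) / (0.1 + 1) = 10.875/1.1 = 435/44 ≈ 9.8864.

θ̂_MAP = 9.8864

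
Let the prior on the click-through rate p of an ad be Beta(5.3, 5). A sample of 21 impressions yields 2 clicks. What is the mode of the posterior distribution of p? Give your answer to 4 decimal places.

Prior: Beta(5.3, 5).
Data: 2 successes in 21 trials. The binomial likelihood contributes p^2(1−p)^19, so the posterior is Beta(5.3+2, 5+19) = Beta(7.3, 24).
For Beta(a, b) with a, b > 1 the mode is (a−1)/(a+b−2) = 6.3/29.3 ≈ 0.2150.

p̂_MAP = 0.2150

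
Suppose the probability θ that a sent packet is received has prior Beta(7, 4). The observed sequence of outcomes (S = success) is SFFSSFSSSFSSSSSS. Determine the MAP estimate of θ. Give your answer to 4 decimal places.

θ̂_MAP = 0.7200

Prior: Beta(7, 4).
Data: 12 successes in 16 trials (from the sequence). The binomial likelihood contributes θ^12(1−θ)^4, so the posterior is Beta(7+12, 4+4) = Beta(19, 8).
For Beta(a, b) with a, b > 1 the mode is (a−1)/(a+b−2) = 18/25 ≈ 0.7200.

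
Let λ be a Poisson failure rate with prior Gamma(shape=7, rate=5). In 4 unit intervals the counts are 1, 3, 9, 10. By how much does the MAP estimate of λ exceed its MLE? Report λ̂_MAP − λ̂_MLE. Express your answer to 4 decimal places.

Σxᵢ = 23. Posterior is Gamma(30, 9); MAP = (30−1)/9 = 29/9 ≈ 3.22222.
MLE = x̄ = 23/4 ≈ 5.75000.
Difference = 29/9 − 23/4 = -91/36 ≈ -2.5278.

MAP − MLE = -2.5278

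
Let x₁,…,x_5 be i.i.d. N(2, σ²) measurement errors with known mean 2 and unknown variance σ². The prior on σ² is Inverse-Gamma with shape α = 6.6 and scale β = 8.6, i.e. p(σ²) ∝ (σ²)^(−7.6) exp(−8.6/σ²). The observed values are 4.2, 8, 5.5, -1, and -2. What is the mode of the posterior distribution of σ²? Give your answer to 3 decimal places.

Sum of squared deviations about the known mean: SS = (4.2−2)² + (8−2)² + (5.5−2)² + (-1−2)² + (-2−2)² = 78.09.
The Normal likelihood contributes (σ²)^(−n/2) exp(−SS/(2σ²)), so the posterior is Inverse-Gamma(α + n/2, β + SS/2) = Inverse-Gamma(9.1, 47.645).
The mode of Inverse-Gamma(a, b) is b/(a+1) = 47.645/10.1 ≈ 4.717.

σ̂²_MAP = 4.717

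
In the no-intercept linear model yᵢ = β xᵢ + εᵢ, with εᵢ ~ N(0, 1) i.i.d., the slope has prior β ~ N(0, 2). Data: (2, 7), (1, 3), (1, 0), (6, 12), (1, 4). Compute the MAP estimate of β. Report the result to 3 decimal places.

log p(β | y) = −Σ(yᵢ − βxᵢ)²/(2·1) − β²/(2·2) + const.
Setting the derivative to zero: Σxᵢ(yᵢ − βxᵢ)/1 − β/2 = 0, so β = Σxᵢyᵢ / (Σxᵢ² + σ²/τ²).
Σxᵢyᵢ = 2·7 + 1·3 + 1·0 + 6·12 + 1·4 = 93; Σxᵢ² = 43; σ²/τ² = 0.5.
β̂_MAP = 93 / (43 + 0.5) = 93/43.5 ≈ 2.138.

β̂_MAP = 2.138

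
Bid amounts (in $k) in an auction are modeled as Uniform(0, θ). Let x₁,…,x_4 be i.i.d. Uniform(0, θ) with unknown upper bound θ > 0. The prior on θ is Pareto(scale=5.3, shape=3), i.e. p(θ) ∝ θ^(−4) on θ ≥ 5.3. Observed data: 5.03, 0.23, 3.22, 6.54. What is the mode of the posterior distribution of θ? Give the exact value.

θ̂_MAP = 6.54

The Uniform(0, θ) likelihood is θ^(−n) for θ ≥ max(xᵢ), zero otherwise. Here max(xᵢ) = 6.54.
Posterior ∝ θ^(−4) · θ^(−4) = θ^(−8) on θ ≥ max(5.3, 6.54) = 6.54.
This density is strictly decreasing in θ, so the posterior mode lies at the lower boundary of the support.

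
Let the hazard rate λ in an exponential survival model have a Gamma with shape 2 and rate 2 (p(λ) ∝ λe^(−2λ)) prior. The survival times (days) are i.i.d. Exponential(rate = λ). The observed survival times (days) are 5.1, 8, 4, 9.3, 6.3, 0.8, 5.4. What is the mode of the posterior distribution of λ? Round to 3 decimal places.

The Exponential(rate=λ) likelihood is ∝ λ^n e^(−λΣtᵢ). Here n = 7 and Σtᵢ = 5.1 + 8 + 4 + 9.3 + 6.3 + 0.8 + 5.4 = 38.9.
Posterior ∝ λe^(−2λ) · λ^7e^(−38.9λ) = λ^8e^(−40.9λ), i.e. Gamma(9, 40.9).
Mode = (a−1)/b = 8/40.9 ≈ 0.196.

λ̂_MAP = 0.196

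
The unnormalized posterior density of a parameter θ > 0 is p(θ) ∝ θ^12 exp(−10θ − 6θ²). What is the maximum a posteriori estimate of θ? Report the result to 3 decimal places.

θ̂_MAP = 0.667

ℓ'(θ) = 12/θ − 10 − 12θ. Setting this to zero and multiplying by θ: 12θ² + 10θ − 12 = 0.
θ = (−10 + √(10² + 4·12·12)) / (2·12) = (−10 + √676) / 24 = (−10 + 26)/24 = 2/3.
ℓ''(θ) = −12/θ² − 12 < 0, confirming a maximum.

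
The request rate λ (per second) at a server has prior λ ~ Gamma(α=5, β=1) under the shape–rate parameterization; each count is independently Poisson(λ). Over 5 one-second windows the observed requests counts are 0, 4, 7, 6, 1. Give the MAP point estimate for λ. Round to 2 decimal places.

λ̂_MAP = 3.67

Σxᵢ = 0+4+7+6+1 = 18, with n = 5.
Posterior ∝ λ^4e^(−1λ) · λ^18e^(−5λ) = λ^22e^(−6λ), i.e. Gamma(shape=23, rate=6).
The mode of a Gamma(a, b) with a ≥ 1 (shape–rate) is (a−1)/b = 22/6 ≈ 3.67.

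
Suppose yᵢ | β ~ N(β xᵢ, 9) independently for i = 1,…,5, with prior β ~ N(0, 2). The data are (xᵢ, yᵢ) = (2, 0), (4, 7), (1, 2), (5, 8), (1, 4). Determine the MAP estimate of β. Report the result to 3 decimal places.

log p(β | y) = −Σ(yᵢ − βxᵢ)²/(2·9) − β²/(2·2) + const.
Setting the derivative to zero: Σxᵢ(yᵢ − βxᵢ)/9 − β/2 = 0, so β = Σxᵢyᵢ / (Σxᵢ² + σ²/τ²).
Σxᵢyᵢ = 2·0 + 4·7 + 1·2 + 5·8 + 1·4 = 74; Σxᵢ² = 47; σ²/τ² = 4.5.
β̂_MAP = 74 / (47 + 4.5) = 74/51.5 ≈ 1.437.

β̂_MAP = 1.437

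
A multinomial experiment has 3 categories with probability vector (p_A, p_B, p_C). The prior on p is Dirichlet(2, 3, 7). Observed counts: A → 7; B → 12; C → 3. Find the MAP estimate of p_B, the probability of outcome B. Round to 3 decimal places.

The posterior is Dirichlet(αᵢ + nᵢ) = Dirichlet(9, 15, 10).
For a Dirichlet(a₁,…,a_K) with all aᵢ > 1, the mode has j-th component (aⱼ − 1)/(Σaᵢ − K).
Here Σaᵢ = 34 and K = 3, so p_B = (15 − 1)/(34 − 3) = 14/31 ≈ 0.452.

MAP estimate of p_B = 0.452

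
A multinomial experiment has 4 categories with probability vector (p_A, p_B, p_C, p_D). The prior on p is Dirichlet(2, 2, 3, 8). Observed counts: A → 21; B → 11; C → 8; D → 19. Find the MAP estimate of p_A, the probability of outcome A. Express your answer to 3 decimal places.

The posterior is Dirichlet(αᵢ + nᵢ) = Dirichlet(23, 13, 11, 27).
For a Dirichlet(a₁,…,a_K) with all aᵢ > 1, the mode has j-th component (aⱼ − 1)/(Σaᵢ − K).
Here Σaᵢ = 74 and K = 4, so p_A = (23 − 1)/(74 − 4) = 22/70 ≈ 0.314.

MAP estimate of p_A = 0.314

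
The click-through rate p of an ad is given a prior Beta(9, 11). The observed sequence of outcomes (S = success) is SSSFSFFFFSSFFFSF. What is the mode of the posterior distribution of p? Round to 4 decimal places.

p̂_MAP = 0.4412

Prior: Beta(9, 11).
Data: 7 successes in 16 trials (from the sequence). The binomial likelihood contributes p^7(1−p)^9, so the posterior is Beta(9+7, 11+9) = Beta(16, 20).
For Beta(a, b) with a, b > 1 the mode is (a−1)/(a+b−2) = 15/34 ≈ 0.4412.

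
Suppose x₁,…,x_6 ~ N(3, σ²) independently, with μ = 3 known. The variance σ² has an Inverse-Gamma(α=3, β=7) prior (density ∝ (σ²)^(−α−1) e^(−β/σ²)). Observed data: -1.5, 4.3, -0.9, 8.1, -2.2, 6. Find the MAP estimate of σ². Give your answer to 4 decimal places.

Sum of squared deviations about the known mean: SS = (-1.5−3)² + (4.3−3)² + (-0.9−3)² + (8.1−3)² + (-2.2−3)² + (6−3)² = 99.2.
The Normal likelihood contributes (σ²)^(−n/2) exp(−SS/(2σ²)), so the posterior is Inverse-Gamma(α + n/2, β + SS/2) = Inverse-Gamma(6, 56.6).
The mode of Inverse-Gamma(a, b) is b/(a+1) = 56.6/7 ≈ 8.0857.

σ̂²_MAP = 8.0857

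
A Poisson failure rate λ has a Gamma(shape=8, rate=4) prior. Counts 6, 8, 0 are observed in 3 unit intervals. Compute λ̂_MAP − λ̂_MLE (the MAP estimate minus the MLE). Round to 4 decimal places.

Σxᵢ = 14. Posterior is Gamma(22, 7); MAP = (22−1)/7 = 21/7 ≈ 3.00000.
MLE = x̄ = 14/3 ≈ 4.66667.
Difference = 21/7 − 14/3 = -5/3 ≈ -1.6667.

MAP − MLE = -1.6667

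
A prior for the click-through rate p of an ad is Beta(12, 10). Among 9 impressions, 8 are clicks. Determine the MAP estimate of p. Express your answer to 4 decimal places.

p̂_MAP = 0.6552

Prior: Beta(12, 10).
Data: 8 successes in 9 trials. The binomial likelihood contributes p^8(1−p)^1, so the posterior is Beta(12+8, 10+1) = Beta(20, 11).
For Beta(a, b) with a, b > 1 the mode is (a−1)/(a+b−2) = 19/29 ≈ 0.6552.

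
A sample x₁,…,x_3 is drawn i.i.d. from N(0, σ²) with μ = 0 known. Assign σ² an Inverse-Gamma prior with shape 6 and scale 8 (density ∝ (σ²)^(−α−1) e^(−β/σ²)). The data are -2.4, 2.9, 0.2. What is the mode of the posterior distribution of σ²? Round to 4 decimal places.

σ̂²_MAP = 1.7771

Sum of squared deviations about the known mean: SS = (-2.4−0)² + (2.9−0)² + (0.2−0)² = 14.21.
The Normal likelihood contributes (σ²)^(−n/2) exp(−SS/(2σ²)), so the posterior is Inverse-Gamma(α + n/2, β + SS/2) = Inverse-Gamma(7.5, 15.105).
The mode of Inverse-Gamma(a, b) is b/(a+1) = 15.105/8.5 ≈ 1.7771.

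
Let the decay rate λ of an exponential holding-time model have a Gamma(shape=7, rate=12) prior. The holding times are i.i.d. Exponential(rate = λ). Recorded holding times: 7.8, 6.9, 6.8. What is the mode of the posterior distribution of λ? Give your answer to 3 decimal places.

λ̂_MAP = 0.269

The Exponential(rate=λ) likelihood is ∝ λ^n e^(−λΣtᵢ). Here n = 3 and Σtᵢ = 7.8 + 6.9 + 6.8 = 21.5.
Posterior ∝ λ^6e^(−12λ) · λ^3e^(−21.5λ) = λ^9e^(−33.5λ), i.e. Gamma(10, 33.5).
Mode = (a−1)/b = 9/33.5 ≈ 0.269.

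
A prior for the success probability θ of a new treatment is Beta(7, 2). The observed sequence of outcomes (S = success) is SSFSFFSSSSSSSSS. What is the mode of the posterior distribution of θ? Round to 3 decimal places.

θ̂_MAP = 0.818

Prior: Beta(7, 2).
Data: 12 successes in 15 trials (from the sequence). The binomial likelihood contributes θ^12(1−θ)^3, so the posterior is Beta(7+12, 2+3) = Beta(19, 5).
For Beta(a, b) with a, b > 1 the mode is (a−1)/(a+b−2) = 18/22 ≈ 0.818.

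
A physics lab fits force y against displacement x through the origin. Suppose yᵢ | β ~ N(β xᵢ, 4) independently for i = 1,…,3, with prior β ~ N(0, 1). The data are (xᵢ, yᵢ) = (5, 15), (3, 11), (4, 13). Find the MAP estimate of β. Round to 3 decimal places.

log p(β | y) = −Σ(yᵢ − βxᵢ)²/(2·4) − β²/(2·1) + const.
Setting the derivative to zero: Σxᵢ(yᵢ − βxᵢ)/4 − β/1 = 0, so β = Σxᵢyᵢ / (Σxᵢ² + σ²/τ²).
Σxᵢyᵢ = 5·15 + 3·11 + 4·13 = 160; Σxᵢ² = 50; σ²/τ² = 4.
β̂_MAP = 160 / (50 + 4) = 160/54 ≈ 2.963.

β̂_MAP = 2.963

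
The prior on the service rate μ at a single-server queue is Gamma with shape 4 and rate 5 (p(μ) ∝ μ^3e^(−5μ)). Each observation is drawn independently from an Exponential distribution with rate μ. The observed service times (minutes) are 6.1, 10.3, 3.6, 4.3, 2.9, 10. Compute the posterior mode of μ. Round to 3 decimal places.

The Exponential(rate=μ) likelihood is ∝ μ^n e^(−μΣtᵢ). Here n = 6 and Σtᵢ = 6.1 + 10.3 + 3.6 + 4.3 + 2.9 + 10 = 37.2.
Posterior ∝ μ^3e^(−5μ) · μ^6e^(−37.2μ) = μ^9e^(−42.2μ), i.e. Gamma(10, 42.2).
Mode = (a−1)/b = 9/42.2 ≈ 0.213.

μ̂_MAP = 0.213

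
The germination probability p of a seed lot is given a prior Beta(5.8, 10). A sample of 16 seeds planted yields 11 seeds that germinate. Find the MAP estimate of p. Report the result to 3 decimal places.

Prior: Beta(5.8, 10).
Data: 11 successes in 16 trials. The binomial likelihood contributes p^11(1−p)^5, so the posterior is Beta(5.8+11, 10+5) = Beta(16.8, 15).
For Beta(a, b) with a, b > 1 the mode is (a−1)/(a+b−2) = 15.8/29.8 ≈ 0.530.

p̂_MAP = 0.530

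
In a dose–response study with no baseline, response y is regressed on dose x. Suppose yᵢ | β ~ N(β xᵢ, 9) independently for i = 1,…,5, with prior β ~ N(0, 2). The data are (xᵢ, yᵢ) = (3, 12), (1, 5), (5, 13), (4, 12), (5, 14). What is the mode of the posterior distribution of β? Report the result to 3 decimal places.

log p(β | y) = −Σ(yᵢ − βxᵢ)²/(2·9) − β²/(2·2) + const.
Setting the derivative to zero: Σxᵢ(yᵢ − βxᵢ)/9 − β/2 = 0, so β = Σxᵢyᵢ / (Σxᵢ² + σ²/τ²).
Σxᵢyᵢ = 3·12 + 1·5 + 5·13 + 4·12 + 5·14 = 224; Σxᵢ² = 76; σ²/τ² = 4.5.
β̂_MAP = 224 / (76 + 4.5) = 224/80.5 ≈ 2.783.

β̂_MAP = 2.783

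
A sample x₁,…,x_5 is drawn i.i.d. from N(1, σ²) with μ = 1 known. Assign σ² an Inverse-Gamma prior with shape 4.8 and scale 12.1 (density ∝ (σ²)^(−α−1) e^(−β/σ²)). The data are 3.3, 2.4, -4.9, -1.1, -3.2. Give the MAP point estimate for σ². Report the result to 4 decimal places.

σ̂²_MAP = 5.3199

Sum of squared deviations about the known mean: SS = (3.3−1)² + (2.4−1)² + (-4.9−1)² + (-1.1−1)² + (-3.2−1)² = 64.11.
The Normal likelihood contributes (σ²)^(−n/2) exp(−SS/(2σ²)), so the posterior is Inverse-Gamma(α + n/2, β + SS/2) = Inverse-Gamma(7.3, 44.155).
The mode of Inverse-Gamma(a, b) is b/(a+1) = 44.155/8.3 ≈ 5.3199.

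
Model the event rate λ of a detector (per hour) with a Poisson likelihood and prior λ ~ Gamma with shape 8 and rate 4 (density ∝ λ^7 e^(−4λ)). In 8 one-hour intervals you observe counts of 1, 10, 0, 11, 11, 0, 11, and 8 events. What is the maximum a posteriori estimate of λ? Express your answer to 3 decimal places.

Σxᵢ = 1+10+0+11+11+0+11+8 = 52, with n = 8.
Posterior ∝ λ^7e^(−4λ) · λ^52e^(−8λ) = λ^59e^(−12λ), i.e. Gamma(shape=60, rate=12).
The mode of a Gamma(a, b) with a ≥ 1 (shape–rate) is (a−1)/b = 59/12 ≈ 4.917.

λ̂_MAP = 4.917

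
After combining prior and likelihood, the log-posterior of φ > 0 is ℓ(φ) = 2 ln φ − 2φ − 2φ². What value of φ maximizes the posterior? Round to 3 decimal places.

ℓ'(φ) = 2/φ − 2 − 4φ. Setting this to zero and multiplying by φ: 4φ² + 2φ − 2 = 0.
φ = (−2 + √(2² + 4·4·2)) / (2·4) = (−2 + √36) / 8 = (−2 + 6)/8 = 1/2.
ℓ''(φ) = −2/φ² − 4 < 0, confirming a maximum.

φ̂_MAP = 0.500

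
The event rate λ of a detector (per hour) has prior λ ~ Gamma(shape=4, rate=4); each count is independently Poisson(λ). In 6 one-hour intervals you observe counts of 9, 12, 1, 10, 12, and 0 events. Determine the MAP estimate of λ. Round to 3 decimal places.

Σxᵢ = 9+12+1+10+12+0 = 44, with n = 6.
Posterior ∝ λ^3e^(−4λ) · λ^44e^(−6λ) = λ^47e^(−10λ), i.e. Gamma(shape=48, rate=10).
The mode of a Gamma(a, b) with a ≥ 1 (shape–rate) is (a−1)/b = 47/10 ≈ 4.700.

λ̂_MAP = 4.700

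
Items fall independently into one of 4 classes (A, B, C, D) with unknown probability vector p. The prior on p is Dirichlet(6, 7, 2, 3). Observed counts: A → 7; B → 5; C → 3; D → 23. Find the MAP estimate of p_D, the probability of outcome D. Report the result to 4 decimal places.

The posterior is Dirichlet(αᵢ + nᵢ) = Dirichlet(13, 12, 5, 26).
For a Dirichlet(a₁,…,a_K) with all aᵢ > 1, the mode has j-th component (aⱼ − 1)/(Σaᵢ − K).
Here Σaᵢ = 56 and K = 4, so p_D = (26 − 1)/(56 − 4) = 25/52 ≈ 0.4808.

MAP estimate of p_D = 0.4808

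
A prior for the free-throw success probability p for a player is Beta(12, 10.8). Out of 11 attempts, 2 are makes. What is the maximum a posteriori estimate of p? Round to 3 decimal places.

Prior: Beta(12, 10.8).
Data: 2 successes in 11 trials. The binomial likelihood contributes p^2(1−p)^9, so the posterior is Beta(12+2, 10.8+9) = Beta(14, 19.8).
For Beta(a, b) with a, b > 1 the mode is (a−1)/(a+b−2) = 13/31.8 ≈ 0.409.

p̂_MAP = 0.409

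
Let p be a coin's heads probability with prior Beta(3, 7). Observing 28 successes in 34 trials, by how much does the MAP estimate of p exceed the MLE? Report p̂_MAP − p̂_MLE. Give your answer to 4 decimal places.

Posterior is Beta(31, 13); MAP = (31−1)/(44−2) = 30/42 ≈ 0.71429.
MLE ignores the prior: p̂_MLE = k/n = 28/34 ≈ 0.82353.
Difference = 30/42 − 28/34 = -13/119 ≈ -0.1092.

MAP − MLE = -0.1092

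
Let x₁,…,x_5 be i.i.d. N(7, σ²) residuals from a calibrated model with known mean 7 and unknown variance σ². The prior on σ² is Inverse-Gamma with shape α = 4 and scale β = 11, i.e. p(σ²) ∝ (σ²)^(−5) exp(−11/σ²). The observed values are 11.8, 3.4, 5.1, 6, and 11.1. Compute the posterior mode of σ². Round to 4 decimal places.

Sum of squared deviations about the known mean: SS = (11.8−7)² + (3.4−7)² + (5.1−7)² + (6−7)² + (11.1−7)² = 57.42.
The Normal likelihood contributes (σ²)^(−n/2) exp(−SS/(2σ²)), so the posterior is Inverse-Gamma(α + n/2, β + SS/2) = Inverse-Gamma(6.5, 39.71).
The mode of Inverse-Gamma(a, b) is b/(a+1) = 39.71/7.5 ≈ 5.2947.

σ̂²_MAP = 5.2947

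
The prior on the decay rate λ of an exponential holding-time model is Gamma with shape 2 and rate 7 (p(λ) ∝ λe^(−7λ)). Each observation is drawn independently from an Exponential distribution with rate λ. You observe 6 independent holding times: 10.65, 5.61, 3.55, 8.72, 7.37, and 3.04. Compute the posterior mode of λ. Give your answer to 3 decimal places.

λ̂_MAP = 0.152

The Exponential(rate=λ) likelihood is ∝ λ^n e^(−λΣtᵢ). Here n = 6 and Σtᵢ = 10.65 + 5.61 + 3.55 + 8.72 + 7.37 + 3.04 = 38.94.
Posterior ∝ λe^(−7λ) · λ^6e^(−38.94λ) = λ^7e^(−45.94λ), i.e. Gamma(8, 45.94).
Mode = (a−1)/b = 7/45.94 ≈ 0.152.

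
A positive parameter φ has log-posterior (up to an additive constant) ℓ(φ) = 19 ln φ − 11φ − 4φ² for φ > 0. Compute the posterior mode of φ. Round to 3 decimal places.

ℓ'(φ) = 19/φ − 11 − 8φ. Setting this to zero and multiplying by φ: 8φ² + 11φ − 19 = 0.
φ = (−11 + √(11² + 4·8·19)) / (2·8) = (−11 + √729) / 16 = (−11 + 27)/16 = 1.
ℓ''(φ) = −19/φ² − 8 < 0, confirming a maximum.

φ̂_MAP = 1.000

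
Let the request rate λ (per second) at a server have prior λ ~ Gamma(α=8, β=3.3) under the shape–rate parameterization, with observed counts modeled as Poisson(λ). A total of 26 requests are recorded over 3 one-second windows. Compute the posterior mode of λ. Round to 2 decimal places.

λ̂_MAP = 5.24

Σxᵢ = 26, n = 3.
Posterior ∝ λ^7e^(−3.3λ) · λ^26e^(−3λ) = λ^33e^(−6.3λ), i.e. Gamma(shape=34, rate=6.3).
The mode of a Gamma(a, b) with a ≥ 1 (shape–rate) is (a−1)/b = 33/6.3 ≈ 5.24.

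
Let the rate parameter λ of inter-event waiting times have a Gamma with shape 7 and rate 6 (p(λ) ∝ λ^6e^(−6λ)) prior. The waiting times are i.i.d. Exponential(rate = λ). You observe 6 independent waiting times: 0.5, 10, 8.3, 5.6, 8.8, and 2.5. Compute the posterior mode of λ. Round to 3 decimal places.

λ̂_MAP = 0.288

The Exponential(rate=λ) likelihood is ∝ λ^n e^(−λΣtᵢ). Here n = 6 and Σtᵢ = 0.5 + 10 + 8.3 + 5.6 + 8.8 + 2.5 = 35.7.
Posterior ∝ λ^6e^(−6λ) · λ^6e^(−35.7λ) = λ^12e^(−41.7λ), i.e. Gamma(13, 41.7).
Mode = (a−1)/b = 12/41.7 ≈ 0.288.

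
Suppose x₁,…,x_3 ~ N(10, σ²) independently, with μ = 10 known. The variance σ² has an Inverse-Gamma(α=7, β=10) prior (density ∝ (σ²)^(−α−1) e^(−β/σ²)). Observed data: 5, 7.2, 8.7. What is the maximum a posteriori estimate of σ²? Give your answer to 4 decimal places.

σ̂²_MAP = 2.8700

Sum of squared deviations about the known mean: SS = (5−10)² + (7.2−10)² + (8.7−10)² = 34.53.
The Normal likelihood contributes (σ²)^(−n/2) exp(−SS/(2σ²)), so the posterior is Inverse-Gamma(α + n/2, β + SS/2) = Inverse-Gamma(8.5, 27.265).
The mode of Inverse-Gamma(a, b) is b/(a+1) = 27.265/9.5 ≈ 2.8700.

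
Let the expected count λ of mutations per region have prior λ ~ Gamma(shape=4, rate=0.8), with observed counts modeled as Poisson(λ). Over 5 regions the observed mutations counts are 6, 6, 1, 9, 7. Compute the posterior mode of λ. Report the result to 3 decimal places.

Σxᵢ = 6+6+1+9+7 = 29, with n = 5.
Posterior ∝ λ^3e^(−0.8λ) · λ^29e^(−5λ) = λ^32e^(−5.8λ), i.e. Gamma(shape=33, rate=5.8).
The mode of a Gamma(a, b) with a ≥ 1 (shape–rate) is (a−1)/b = 32/5.8 ≈ 5.517.

λ̂_MAP = 5.517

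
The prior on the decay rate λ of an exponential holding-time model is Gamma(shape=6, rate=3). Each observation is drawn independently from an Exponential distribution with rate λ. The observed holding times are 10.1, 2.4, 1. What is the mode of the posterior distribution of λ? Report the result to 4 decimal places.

The Exponential(rate=λ) likelihood is ∝ λ^n e^(−λΣtᵢ). Here n = 3 and Σtᵢ = 10.1 + 2.4 + 1 = 13.5.
Posterior ∝ λ^5e^(−3λ) · λ^3e^(−13.5λ) = λ^8e^(−16.5λ), i.e. Gamma(9, 16.5).
Mode = (a−1)/b = 8/16.5 ≈ 0.4848.

λ̂_MAP = 0.4848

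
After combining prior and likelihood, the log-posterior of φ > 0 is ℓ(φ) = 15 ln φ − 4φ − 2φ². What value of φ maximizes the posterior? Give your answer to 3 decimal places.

ℓ'(φ) = 15/φ − 4 − 4φ. Setting this to zero and multiplying by φ: 4φ² + 4φ − 15 = 0.
φ = (−4 + √(4² + 4·4·15)) / (2·4) = (−4 + √256) / 8 = (−4 + 16)/8 = 3/2.
ℓ''(φ) = −15/φ² − 4 < 0, confirming a maximum.

φ̂_MAP = 1.500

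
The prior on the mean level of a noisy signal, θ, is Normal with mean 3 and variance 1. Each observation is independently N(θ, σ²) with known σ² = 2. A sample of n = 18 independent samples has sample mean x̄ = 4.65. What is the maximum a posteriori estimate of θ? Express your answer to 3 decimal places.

n = 18, x̄ = 4.65.
For a Normal prior and Normal likelihood with known variance, the posterior is Normal; its mode equals its mean, the precision-weighted average.
Prior precision 1/σ₀² = 1/1 = 1; data precision n/σ² = 18/2 = 9.
θ̂ = (1·3 + 9·4.65) / (1 + 9) = 44.85/10 = 4.485.

θ̂_MAP = 4.485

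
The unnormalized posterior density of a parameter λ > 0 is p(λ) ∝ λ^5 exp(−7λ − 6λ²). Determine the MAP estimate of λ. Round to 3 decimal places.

λ̂_MAP = 0.417

ℓ'(λ) = 5/λ − 7 − 12λ. Setting this to zero and multiplying by λ: 12λ² + 7λ − 5 = 0.
λ = (−7 + √(7² + 4·12·5)) / (2·12) = (−7 + √289) / 24 = (−7 + 17)/24 = 5/12.
ℓ''(λ) = −5/λ² − 12 < 0, confirming a maximum.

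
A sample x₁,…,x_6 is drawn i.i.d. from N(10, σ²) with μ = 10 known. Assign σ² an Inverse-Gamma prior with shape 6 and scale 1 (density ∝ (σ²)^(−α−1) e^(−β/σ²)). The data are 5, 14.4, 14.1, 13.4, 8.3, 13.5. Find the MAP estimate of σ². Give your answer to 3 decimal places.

σ̂²_MAP = 4.494

Sum of squared deviations about the known mean: SS = (5−10)² + (14.4−10)² + (14.1−10)² + (13.4−10)² + (8.3−10)² + (13.5−10)² = 87.87.
The Normal likelihood contributes (σ²)^(−n/2) exp(−SS/(2σ²)), so the posterior is Inverse-Gamma(α + n/2, β + SS/2) = Inverse-Gamma(9, 44.935).
The mode of Inverse-Gamma(a, b) is b/(a+1) = 44.935/10 ≈ 4.494.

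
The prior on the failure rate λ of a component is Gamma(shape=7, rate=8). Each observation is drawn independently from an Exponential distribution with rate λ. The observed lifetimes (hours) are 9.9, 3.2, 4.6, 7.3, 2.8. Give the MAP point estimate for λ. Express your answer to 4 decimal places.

The Exponential(rate=λ) likelihood is ∝ λ^n e^(−λΣtᵢ). Here n = 5 and Σtᵢ = 9.9 + 3.2 + 4.6 + 7.3 + 2.8 = 27.8.
Posterior ∝ λ^6e^(−8λ) · λ^5e^(−27.8λ) = λ^11e^(−35.8λ), i.e. Gamma(12, 35.8).
Mode = (a−1)/b = 11/35.8 ≈ 0.3073.

λ̂_MAP = 0.3073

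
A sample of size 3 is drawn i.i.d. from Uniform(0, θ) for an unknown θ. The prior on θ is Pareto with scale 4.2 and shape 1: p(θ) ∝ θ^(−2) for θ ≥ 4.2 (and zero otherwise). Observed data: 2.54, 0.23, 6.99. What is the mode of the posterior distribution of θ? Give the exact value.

The Uniform(0, θ) likelihood is θ^(−n) for θ ≥ max(xᵢ), zero otherwise. Here max(xᵢ) = 6.99.
Posterior ∝ θ^(−2) · θ^(−3) = θ^(−5) on θ ≥ max(4.2, 6.99) = 6.99.
This density is strictly decreasing in θ, so the posterior mode lies at the lower boundary of the support.

θ̂_MAP = 6.99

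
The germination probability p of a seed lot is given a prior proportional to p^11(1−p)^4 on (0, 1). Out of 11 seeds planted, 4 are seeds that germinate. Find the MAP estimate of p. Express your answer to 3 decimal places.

The prior density ∝ p^11(1−p)^4 is the kernel of Beta(12, 5).
Data: 4 successes in 11 trials. The binomial likelihood contributes p^4(1−p)^7, so the posterior is Beta(12+4, 5+7) = Beta(16, 12).
For Beta(a, b) with a, b > 1 the mode is (a−1)/(a+b−2) = 15/26 ≈ 0.577.

p̂_MAP = 0.577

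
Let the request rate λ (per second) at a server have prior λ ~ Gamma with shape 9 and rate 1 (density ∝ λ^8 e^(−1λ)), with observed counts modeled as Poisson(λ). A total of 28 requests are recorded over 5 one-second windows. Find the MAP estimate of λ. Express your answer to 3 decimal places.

λ̂_MAP = 6.000

Σxᵢ = 28, n = 5.
Posterior ∝ λ^8e^(−1λ) · λ^28e^(−5λ) = λ^36e^(−6λ), i.e. Gamma(shape=37, rate=6).
The mode of a Gamma(a, b) with a ≥ 1 (shape–rate) is (a−1)/b = 36/6 ≈ 6.000.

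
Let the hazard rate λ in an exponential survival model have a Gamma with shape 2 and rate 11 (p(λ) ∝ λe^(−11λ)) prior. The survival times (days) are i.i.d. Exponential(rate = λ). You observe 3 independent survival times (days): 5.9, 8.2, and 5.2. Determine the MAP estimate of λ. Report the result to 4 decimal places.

The Exponential(rate=λ) likelihood is ∝ λ^n e^(−λΣtᵢ). Here n = 3 and Σtᵢ = 5.9 + 8.2 + 5.2 = 19.3.
Posterior ∝ λe^(−11λ) · λ^3e^(−19.3λ) = λ^4e^(−30.3λ), i.e. Gamma(5, 30.3).
Mode = (a−1)/b = 4/30.3 ≈ 0.1320.

λ̂_MAP = 0.1320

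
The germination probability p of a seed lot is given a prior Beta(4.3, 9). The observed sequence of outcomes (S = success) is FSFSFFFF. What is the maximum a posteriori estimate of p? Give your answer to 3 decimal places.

Prior: Beta(4.3, 9).
Data: 2 successes in 8 trials (from the sequence). The binomial likelihood contributes p^2(1−p)^6, so the posterior is Beta(4.3+2, 9+6) = Beta(6.3, 15).
For Beta(a, b) with a, b > 1 the mode is (a−1)/(a+b−2) = 5.3/19.3 ≈ 0.275.

p̂_MAP = 0.275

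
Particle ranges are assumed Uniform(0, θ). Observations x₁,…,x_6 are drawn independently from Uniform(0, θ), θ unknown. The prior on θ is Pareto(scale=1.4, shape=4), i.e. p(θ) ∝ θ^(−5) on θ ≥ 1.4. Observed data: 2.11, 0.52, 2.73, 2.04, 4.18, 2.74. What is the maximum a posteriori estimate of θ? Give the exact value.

The Uniform(0, θ) likelihood is θ^(−n) for θ ≥ max(xᵢ), zero otherwise. Here max(xᵢ) = 4.18.
Posterior ∝ θ^(−5) · θ^(−6) = θ^(−11) on θ ≥ max(1.4, 4.18) = 4.18.
This density is strictly decreasing in θ, so the posterior mode lies at the lower boundary of the support.

θ̂_MAP = 4.18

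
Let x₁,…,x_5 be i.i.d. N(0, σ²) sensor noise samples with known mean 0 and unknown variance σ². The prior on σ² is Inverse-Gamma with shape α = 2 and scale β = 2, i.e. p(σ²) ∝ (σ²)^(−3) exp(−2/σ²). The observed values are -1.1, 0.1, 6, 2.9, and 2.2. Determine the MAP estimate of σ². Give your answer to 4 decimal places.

σ̂²_MAP = 4.9518

Sum of squared deviations about the known mean: SS = (-1.1−0)² + (0.1−0)² + (6−0)² + (2.9−0)² + (2.2−0)² = 50.47.
The Normal likelihood contributes (σ²)^(−n/2) exp(−SS/(2σ²)), so the posterior is Inverse-Gamma(α + n/2, β + SS/2) = Inverse-Gamma(4.5, 27.235).
The mode of Inverse-Gamma(a, b) is b/(a+1) = 27.235/5.5 ≈ 4.9518.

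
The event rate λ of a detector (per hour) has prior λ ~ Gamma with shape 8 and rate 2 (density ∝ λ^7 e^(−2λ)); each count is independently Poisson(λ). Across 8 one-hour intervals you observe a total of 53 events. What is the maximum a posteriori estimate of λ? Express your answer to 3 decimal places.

Σxᵢ = 53, n = 8.
Posterior ∝ λ^7e^(−2λ) · λ^53e^(−8λ) = λ^60e^(−10λ), i.e. Gamma(shape=61, rate=10).
The mode of a Gamma(a, b) with a ≥ 1 (shape–rate) is (a−1)/b = 60/10 ≈ 6.000.

λ̂_MAP = 6.000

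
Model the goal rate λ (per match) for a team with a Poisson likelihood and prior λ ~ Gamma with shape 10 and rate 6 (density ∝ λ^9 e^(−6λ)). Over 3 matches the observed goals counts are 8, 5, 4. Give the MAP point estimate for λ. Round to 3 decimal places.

λ̂_MAP = 2.889

Σxᵢ = 8+5+4 = 17, with n = 3.
Posterior ∝ λ^9e^(−6λ) · λ^17e^(−3λ) = λ^26e^(−9λ), i.e. Gamma(shape=27, rate=9).
The mode of a Gamma(a, b) with a ≥ 1 (shape–rate) is (a−1)/b = 26/9 ≈ 2.889.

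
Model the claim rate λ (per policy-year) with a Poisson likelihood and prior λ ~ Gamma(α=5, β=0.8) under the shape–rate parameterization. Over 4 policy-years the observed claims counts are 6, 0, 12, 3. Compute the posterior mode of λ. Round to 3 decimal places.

Σxᵢ = 6+0+12+3 = 21, with n = 4.
Posterior ∝ λ^4e^(−0.8λ) · λ^21e^(−4λ) = λ^25e^(−4.8λ), i.e. Gamma(shape=26, rate=4.8).
The mode of a Gamma(a, b) with a ≥ 1 (shape–rate) is (a−1)/b = 25/4.8 ≈ 5.208.

λ̂_MAP = 5.208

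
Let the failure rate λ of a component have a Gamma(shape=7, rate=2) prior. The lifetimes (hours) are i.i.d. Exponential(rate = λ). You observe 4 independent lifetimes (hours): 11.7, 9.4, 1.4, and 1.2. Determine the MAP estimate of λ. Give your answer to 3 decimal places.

λ̂_MAP = 0.389

The Exponential(rate=λ) likelihood is ∝ λ^n e^(−λΣtᵢ). Here n = 4 and Σtᵢ = 11.7 + 9.4 + 1.4 + 1.2 = 23.7.
Posterior ∝ λ^6e^(−2λ) · λ^4e^(−23.7λ) = λ^10e^(−25.7λ), i.e. Gamma(11, 25.7).
Mode = (a−1)/b = 10/25.7 ≈ 0.389.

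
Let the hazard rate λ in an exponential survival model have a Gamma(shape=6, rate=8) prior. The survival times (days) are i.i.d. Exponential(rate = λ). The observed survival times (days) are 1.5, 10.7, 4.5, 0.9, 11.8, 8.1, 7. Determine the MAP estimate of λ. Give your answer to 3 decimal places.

λ̂_MAP = 0.229

The Exponential(rate=λ) likelihood is ∝ λ^n e^(−λΣtᵢ). Here n = 7 and Σtᵢ = 1.5 + 10.7 + 4.5 + 0.9 + 11.8 + 8.1 + 7 = 44.5.
Posterior ∝ λ^5e^(−8λ) · λ^7e^(−44.5λ) = λ^12e^(−52.5λ), i.e. Gamma(13, 52.5).
Mode = (a−1)/b = 12/52.5 ≈ 0.229.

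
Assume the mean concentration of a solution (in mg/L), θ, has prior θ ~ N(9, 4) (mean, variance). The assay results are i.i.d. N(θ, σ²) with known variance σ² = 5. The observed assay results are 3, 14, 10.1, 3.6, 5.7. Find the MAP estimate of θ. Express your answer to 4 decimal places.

θ̂_MAP = 7.6240

n = 5; x̄ = (3 + 14 + 10.1 + 3.6 + 5.7)/5 = 36.4/5 = 7.28.
For a Normal prior and Normal likelihood with known variance, the posterior is Normal; its mode equals its mean, the precision-weighted average.
Prior precision 1/σ₀² = 1/4 = 0.25; data precision n/σ² = 5/5 = 1.
θ̂ = (0.25·9 + 1·7.28) / (0.25 + 1) = 9.53/1.25 = 7.6240.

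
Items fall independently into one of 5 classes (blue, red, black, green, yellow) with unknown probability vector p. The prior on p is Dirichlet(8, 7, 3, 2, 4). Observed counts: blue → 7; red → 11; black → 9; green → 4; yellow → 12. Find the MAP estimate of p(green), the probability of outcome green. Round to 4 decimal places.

The posterior is Dirichlet(αᵢ + nᵢ) = Dirichlet(15, 18, 12, 6, 16).
For a Dirichlet(a₁,…,a_K) with all aᵢ > 1, the mode has j-th component (aⱼ − 1)/(Σaᵢ − K).
Here Σaᵢ = 67 and K = 5, so p(green) = (6 − 1)/(67 − 5) = 5/62 ≈ 0.0806.

MAP estimate of p(green) = 0.0806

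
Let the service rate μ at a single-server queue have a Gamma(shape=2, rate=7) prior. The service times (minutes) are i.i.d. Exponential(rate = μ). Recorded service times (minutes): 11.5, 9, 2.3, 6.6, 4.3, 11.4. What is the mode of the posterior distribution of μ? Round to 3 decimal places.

μ̂_MAP = 0.134

The Exponential(rate=μ) likelihood is ∝ μ^n e^(−μΣtᵢ). Here n = 6 and Σtᵢ = 11.5 + 9 + 2.3 + 6.6 + 4.3 + 11.4 = 45.1.
Posterior ∝ μe^(−7μ) · μ^6e^(−45.1μ) = μ^7e^(−52.1μ), i.e. Gamma(8, 52.1).
Mode = (a−1)/b = 7/52.1 ≈ 0.134.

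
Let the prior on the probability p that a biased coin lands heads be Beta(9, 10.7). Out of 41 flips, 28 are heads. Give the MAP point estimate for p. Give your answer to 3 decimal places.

p̂_MAP = 0.613

Prior: Beta(9, 10.7).
Data: 28 successes in 41 trials. The binomial likelihood contributes p^28(1−p)^13, so the posterior is Beta(9+28, 10.7+13) = Beta(37, 23.7).
For Beta(a, b) with a, b > 1 the mode is (a−1)/(a+b−2) = 36/58.7 ≈ 0.613.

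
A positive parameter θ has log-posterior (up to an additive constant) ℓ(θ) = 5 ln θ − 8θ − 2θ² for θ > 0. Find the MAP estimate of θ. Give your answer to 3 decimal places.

ℓ'(θ) = 5/θ − 8 − 4θ. Setting this to zero and multiplying by θ: 4θ² + 8θ − 5 = 0.
θ = (−8 + √(8² + 4·4·5)) / (2·4) = (−8 + √144) / 8 = (−8 + 12)/8 = 1/2.
ℓ''(θ) = −5/θ² − 4 < 0, confirming a maximum.

θ̂_MAP = 0.500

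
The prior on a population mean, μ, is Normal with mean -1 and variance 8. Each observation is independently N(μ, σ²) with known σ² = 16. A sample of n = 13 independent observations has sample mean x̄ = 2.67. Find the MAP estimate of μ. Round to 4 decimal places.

n = 13, x̄ = 2.67.
For a Normal prior and Normal likelihood with known variance, the posterior is Normal; its mode equals its mean, the precision-weighted average.
Prior precision 1/σ₀² = 1/8 = 0.125; data precision n/σ² = 13/16 = 0.8125.
μ̂ = (0.125·(-1) + 0.8125·2.67) / (0.125 + 0.8125) = 2.044375/0.9375 = 3271/1500 ≈ 2.1807.

μ̂_MAP = 2.1807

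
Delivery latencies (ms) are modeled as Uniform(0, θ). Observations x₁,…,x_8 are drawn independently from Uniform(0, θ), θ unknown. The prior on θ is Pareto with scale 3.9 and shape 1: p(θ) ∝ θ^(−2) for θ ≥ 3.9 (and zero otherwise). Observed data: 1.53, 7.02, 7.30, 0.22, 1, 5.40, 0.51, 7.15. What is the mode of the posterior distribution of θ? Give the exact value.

The Uniform(0, θ) likelihood is θ^(−n) for θ ≥ max(xᵢ), zero otherwise. Here max(xᵢ) = 7.30.
Posterior ∝ θ^(−2) · θ^(−8) = θ^(−10) on θ ≥ max(3.9, 7.30) = 7.30.
This density is strictly decreasing in θ, so the posterior mode lies at the lower boundary of the support.

θ̂_MAP = 7.30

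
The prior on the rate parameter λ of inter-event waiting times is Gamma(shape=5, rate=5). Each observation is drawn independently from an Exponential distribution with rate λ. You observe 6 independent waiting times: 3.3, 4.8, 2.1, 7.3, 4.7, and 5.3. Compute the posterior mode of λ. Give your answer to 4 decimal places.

The Exponential(rate=λ) likelihood is ∝ λ^n e^(−λΣtᵢ). Here n = 6 and Σtᵢ = 3.3 + 4.8 + 2.1 + 7.3 + 4.7 + 5.3 = 27.5.
Posterior ∝ λ^4e^(−5λ) · λ^6e^(−27.5λ) = λ^10e^(−32.5λ), i.e. Gamma(11, 32.5).
Mode = (a−1)/b = 10/32.5 ≈ 0.3077.

λ̂_MAP = 0.3077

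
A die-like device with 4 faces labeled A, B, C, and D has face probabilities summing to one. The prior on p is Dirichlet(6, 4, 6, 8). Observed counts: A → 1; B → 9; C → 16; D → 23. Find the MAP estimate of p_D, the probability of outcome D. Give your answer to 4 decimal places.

The posterior is Dirichlet(αᵢ + nᵢ) = Dirichlet(7, 13, 22, 31).
For a Dirichlet(a₁,…,a_K) with all aᵢ > 1, the mode has j-th component (aⱼ − 1)/(Σaᵢ − K).
Here Σaᵢ = 73 and K = 4, so p_D = (31 − 1)/(73 − 4) = 30/69 ≈ 0.4348.

MAP estimate of p_D = 0.4348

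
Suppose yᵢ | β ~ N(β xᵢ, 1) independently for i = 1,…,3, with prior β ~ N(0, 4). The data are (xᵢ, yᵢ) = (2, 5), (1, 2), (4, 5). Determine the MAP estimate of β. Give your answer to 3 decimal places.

log p(β | y) = −Σ(yᵢ − βxᵢ)²/(2·1) − β²/(2·4) + const.
Setting the derivative to zero: Σxᵢ(yᵢ − βxᵢ)/1 − β/4 = 0, so β = Σxᵢyᵢ / (Σxᵢ² + σ²/τ²).
Σxᵢyᵢ = 2·5 + 1·2 + 4·5 = 32; Σxᵢ² = 21; σ²/τ² = 0.25.
β̂_MAP = 32 / (21 + 0.25) = 32/21.25 ≈ 1.506.

β̂_MAP = 1.506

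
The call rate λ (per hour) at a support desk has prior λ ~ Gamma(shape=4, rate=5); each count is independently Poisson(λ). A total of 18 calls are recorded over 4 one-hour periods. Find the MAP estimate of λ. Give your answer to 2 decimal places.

Σxᵢ = 18, n = 4.
Posterior ∝ λ^3e^(−5λ) · λ^18e^(−4λ) = λ^21e^(−9λ), i.e. Gamma(shape=22, rate=9).
The mode of a Gamma(a, b) with a ≥ 1 (shape–rate) is (a−1)/b = 21/9 ≈ 2.33.

λ̂_MAP = 2.33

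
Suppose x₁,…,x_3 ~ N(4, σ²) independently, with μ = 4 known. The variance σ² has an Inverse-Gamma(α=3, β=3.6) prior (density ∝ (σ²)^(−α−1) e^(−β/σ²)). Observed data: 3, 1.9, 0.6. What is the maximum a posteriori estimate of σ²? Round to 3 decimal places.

σ̂²_MAP = 2.197

Sum of squared deviations about the known mean: SS = (3−4)² + (1.9−4)² + (0.6−4)² = 16.97.
The Normal likelihood contributes (σ²)^(−n/2) exp(−SS/(2σ²)), so the posterior is Inverse-Gamma(α + n/2, β + SS/2) = Inverse-Gamma(4.5, 12.085).
The mode of Inverse-Gamma(a, b) is b/(a+1) = 12.085/5.5 ≈ 2.197.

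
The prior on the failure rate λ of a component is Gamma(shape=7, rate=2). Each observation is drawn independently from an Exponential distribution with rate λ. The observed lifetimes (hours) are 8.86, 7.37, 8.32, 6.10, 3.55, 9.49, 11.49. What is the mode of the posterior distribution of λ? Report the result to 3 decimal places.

The Exponential(rate=λ) likelihood is ∝ λ^n e^(−λΣtᵢ). Here n = 7 and Σtᵢ = 8.86 + 7.37 + 8.32 + 6.10 + 3.55 + 9.49 + 11.49 = 55.18.
Posterior ∝ λ^6e^(−2λ) · λ^7e^(−55.18λ) = λ^13e^(−57.18λ), i.e. Gamma(14, 57.18).
Mode = (a−1)/b = 13/57.18 ≈ 0.227.

λ̂_MAP = 0.227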